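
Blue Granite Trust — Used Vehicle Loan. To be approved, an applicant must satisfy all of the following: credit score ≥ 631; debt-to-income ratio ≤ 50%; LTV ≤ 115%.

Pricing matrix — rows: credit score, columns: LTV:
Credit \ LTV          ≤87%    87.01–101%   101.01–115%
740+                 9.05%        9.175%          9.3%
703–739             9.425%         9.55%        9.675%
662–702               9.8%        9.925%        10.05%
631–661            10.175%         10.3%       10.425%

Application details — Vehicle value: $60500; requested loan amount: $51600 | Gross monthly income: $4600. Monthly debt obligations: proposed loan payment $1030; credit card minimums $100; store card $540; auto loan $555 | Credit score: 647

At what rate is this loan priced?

Credit score 647 ≥ 631; Total monthly debts = (1,030 + 100 + 540 + 555) = 2,225. DTI = 2,225/4,600 = 48.4% ≤ 50%
Loan-to-value = 51,600/60,500 = 85.3% — pass (115% max)
Row: 647 falls in 631–661. Column: 85.3% falls in ≤87%. Rate = 10.175%.

10.175%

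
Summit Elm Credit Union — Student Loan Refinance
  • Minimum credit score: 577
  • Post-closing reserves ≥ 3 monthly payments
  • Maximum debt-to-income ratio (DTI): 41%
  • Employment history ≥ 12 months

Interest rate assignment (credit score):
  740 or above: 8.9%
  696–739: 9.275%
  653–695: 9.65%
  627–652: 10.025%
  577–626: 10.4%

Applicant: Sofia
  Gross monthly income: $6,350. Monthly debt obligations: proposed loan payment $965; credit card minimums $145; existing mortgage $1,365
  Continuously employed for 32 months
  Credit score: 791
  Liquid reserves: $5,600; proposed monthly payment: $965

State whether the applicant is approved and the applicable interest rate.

Credit score 791 ≥ 577 (meets minimum)
Liquid reserves cover 5,600/965 = 5.8 months — ≥ 3 required
Employment 32 ≥ 12 months
Total monthly debts = (965 + 145 + 1,365) = 2,475. DTI = 2,475/6,350 = 39% ≤ 41%
All requirements met. Score 791 falls in the 740 or above tier → 8.9%.

Approved at 8.9%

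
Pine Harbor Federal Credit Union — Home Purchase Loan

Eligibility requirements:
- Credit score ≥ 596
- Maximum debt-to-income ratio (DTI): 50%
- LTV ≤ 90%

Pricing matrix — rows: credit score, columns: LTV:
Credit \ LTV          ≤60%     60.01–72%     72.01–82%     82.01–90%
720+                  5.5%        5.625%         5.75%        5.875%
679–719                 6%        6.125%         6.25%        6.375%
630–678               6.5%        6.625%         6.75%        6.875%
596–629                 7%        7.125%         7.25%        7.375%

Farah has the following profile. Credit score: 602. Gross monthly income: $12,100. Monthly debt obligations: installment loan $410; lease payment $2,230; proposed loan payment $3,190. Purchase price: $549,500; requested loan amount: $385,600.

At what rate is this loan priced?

7.125%

Credit score 602 ≥ 596; Total monthly debts = (410 + 2,230 + 3,190) = 5,830. Debt-to-income = 5,830/12,100 = 48.2% — meets 50% limit
Loan-to-value = 385,600/549,500 = 70.2% — pass (90% max)
Row: 602 falls in 596–629. Column: 70.2% falls in 60.01–72%. Rate = 7.125%.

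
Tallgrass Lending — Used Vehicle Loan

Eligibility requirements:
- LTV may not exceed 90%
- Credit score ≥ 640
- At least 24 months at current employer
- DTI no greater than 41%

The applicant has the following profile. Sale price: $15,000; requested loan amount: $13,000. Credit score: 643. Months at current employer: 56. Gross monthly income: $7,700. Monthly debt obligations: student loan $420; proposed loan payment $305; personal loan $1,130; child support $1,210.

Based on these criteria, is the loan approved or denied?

Approved

LTV = 13,000/15,000 = 86.7% ≤ 90%
Credit score 643 ≥ 640 (meets)
Employment 56 ≥ 24 months
Total monthly debts = (420 + 305 + 1,130 + 1,210) = 3,065. DTI = 3,065/7,700 = 39.8% ≤ 41%
All criteria satisfied.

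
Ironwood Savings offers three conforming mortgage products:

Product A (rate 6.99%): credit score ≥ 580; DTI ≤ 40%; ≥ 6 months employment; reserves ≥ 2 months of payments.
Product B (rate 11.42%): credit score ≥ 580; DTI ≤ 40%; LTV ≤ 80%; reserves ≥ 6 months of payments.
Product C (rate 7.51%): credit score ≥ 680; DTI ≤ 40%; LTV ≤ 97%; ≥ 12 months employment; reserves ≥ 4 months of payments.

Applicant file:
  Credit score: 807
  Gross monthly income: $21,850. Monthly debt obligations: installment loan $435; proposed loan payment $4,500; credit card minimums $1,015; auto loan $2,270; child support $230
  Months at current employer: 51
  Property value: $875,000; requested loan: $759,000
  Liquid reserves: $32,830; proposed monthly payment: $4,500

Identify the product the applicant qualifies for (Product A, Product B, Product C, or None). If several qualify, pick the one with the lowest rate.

Total debts = (435 + 4,500 + 1,015 + 2,270 + 230) = 8,450; DTI = 8,450/21,850 = 38.7%.
LTV = 759,000/875,000 = 86.7%.
Reserves = 32,830/4,500 = 7.3 months.
Product A: score 807 ≥ 580; DTI 38.7% ≤ 40%; employment 51 ≥ 6 mo; reserves 7.3 ≥ 2 mo → qualifies.
Product B: score 807 ≥ 580; DTI 38.7% ≤ 40%; LTV 86.7% > 80%; reserves 7.3 ≥ 6 mo → does not qualify.
Product C: score 807 ≥ 680; DTI 38.7% ≤ 40%; LTV 86.7% ≤ 97%; employment 51 ≥ 12 mo; reserves 7.3 ≥ 4 mo → qualifies.
Qualifying: Product A, Product C. Lowest rate is 6.99% → Product A.

Product A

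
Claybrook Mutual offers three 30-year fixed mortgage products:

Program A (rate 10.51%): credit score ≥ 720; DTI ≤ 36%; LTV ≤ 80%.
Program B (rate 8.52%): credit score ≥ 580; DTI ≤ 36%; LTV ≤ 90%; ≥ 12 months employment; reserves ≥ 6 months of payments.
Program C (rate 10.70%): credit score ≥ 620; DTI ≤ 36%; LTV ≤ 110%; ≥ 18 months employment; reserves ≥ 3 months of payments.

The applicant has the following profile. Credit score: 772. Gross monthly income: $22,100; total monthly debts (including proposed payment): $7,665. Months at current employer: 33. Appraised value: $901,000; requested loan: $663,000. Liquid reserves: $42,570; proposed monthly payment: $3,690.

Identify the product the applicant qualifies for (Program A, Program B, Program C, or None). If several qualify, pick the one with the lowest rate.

Program B

DTI = 7,665/22,100 = 34.7%.
LTV = 663,000/901,000 = 73.6%.
Reserves = 42,570/3,690 = 11.5 months.
Program A: score 772 ≥ 720; DTI 34.7% ≤ 36%; LTV 73.6% ≤ 80% → qualifies.
Program B: score 772 ≥ 580; DTI 34.7% ≤ 36%; LTV 73.6% ≤ 90%; employment 33 ≥ 12 mo; reserves 11.5 ≥ 6 mo → qualifies.
Program C: score 772 ≥ 620; DTI 34.7% ≤ 36%; LTV 73.6% ≤ 110%; employment 33 ≥ 18 mo; reserves 11.5 ≥ 3 mo → qualifies.
Qualifying: Program A, Program B, Program C. Lowest rate is 8.52% → Program B.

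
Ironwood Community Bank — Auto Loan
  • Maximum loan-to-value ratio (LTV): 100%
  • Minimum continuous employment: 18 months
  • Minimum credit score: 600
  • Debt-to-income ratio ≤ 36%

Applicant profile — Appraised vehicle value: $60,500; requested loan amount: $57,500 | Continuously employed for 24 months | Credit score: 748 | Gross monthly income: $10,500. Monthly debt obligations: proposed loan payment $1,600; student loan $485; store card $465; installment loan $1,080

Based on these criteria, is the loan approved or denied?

Loan-to-value = 57,500/60,500 = 95% — pass (100% max)
Employment 24 ≥ 18 months
Credit score 748 ≥ 600 (meets)
Total monthly debts = (1,600 + 485 + 465 + 1,080) = 3,630. DTI: 3,630 ÷ 10,500 = 34.6%, within the 36% cap
All criteria satisfied.

Approved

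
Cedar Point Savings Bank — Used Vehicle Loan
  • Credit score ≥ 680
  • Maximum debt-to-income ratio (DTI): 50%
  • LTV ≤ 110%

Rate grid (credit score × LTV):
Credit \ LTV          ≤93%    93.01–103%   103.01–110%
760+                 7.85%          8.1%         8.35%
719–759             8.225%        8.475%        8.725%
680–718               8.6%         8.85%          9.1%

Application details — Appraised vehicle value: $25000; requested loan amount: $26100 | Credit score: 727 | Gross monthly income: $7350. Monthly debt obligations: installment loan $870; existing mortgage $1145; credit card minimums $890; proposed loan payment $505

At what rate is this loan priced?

Credit score 727 ≥ 680; Total monthly debts = (870 + 1,145 + 890 + 505) = 3,410. DTI: 3,410 ÷ 7,350 = 46.4%, within the 50% cap
Loan-to-value = 26,100/25,000 = 104.4% — pass (110% max)
Score 727 is in the 719–759 band; LTV 104.4% is in the 103.01–110% band → 8.725%.

8.725%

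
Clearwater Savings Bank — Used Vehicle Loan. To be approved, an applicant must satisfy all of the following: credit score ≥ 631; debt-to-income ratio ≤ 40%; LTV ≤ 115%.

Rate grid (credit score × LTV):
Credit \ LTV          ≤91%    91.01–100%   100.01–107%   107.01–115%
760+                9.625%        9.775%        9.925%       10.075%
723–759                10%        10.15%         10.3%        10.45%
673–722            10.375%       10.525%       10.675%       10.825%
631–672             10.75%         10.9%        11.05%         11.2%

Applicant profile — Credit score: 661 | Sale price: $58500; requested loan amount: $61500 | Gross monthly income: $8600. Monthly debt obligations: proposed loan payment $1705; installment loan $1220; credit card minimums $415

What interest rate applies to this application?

11.05%

Credit score 661 ≥ 631; Total monthly debts = (1,705 + 1,220 + 415) = 3,340. DTI = 3,340/8,600 = 38.8% ≤ 40%
Loan-to-value = 61,500/58,500 = 105.1% — pass (115% max)
Credit 661 → row 631–672; LTV 105.1% → column 100.01–107%. Grid cell → 11.05%.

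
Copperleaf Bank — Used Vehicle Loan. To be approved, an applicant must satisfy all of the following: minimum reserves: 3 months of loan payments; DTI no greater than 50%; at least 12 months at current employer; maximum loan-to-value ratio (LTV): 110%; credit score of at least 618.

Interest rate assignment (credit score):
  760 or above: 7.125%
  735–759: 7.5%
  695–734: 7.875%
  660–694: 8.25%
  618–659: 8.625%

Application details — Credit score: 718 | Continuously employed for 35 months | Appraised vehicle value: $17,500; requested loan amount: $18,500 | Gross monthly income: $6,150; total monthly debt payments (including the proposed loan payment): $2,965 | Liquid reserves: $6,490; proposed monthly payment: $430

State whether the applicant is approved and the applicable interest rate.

Credit score 718 ≥ 618 (meets minimum)
Employment 35 ≥ 12 months
Loan-to-value = 18,500/17,500 = 105.7% — pass (110% max)
Reserves = 6,490/430 = 15.1 months ≥ 3
DTI: 2,965 ÷ 6,150 = 48.2%, within the 50% cap
All requirements met. Score 718 falls in the 695–734 tier → 7.875%.

Approved at 7.875%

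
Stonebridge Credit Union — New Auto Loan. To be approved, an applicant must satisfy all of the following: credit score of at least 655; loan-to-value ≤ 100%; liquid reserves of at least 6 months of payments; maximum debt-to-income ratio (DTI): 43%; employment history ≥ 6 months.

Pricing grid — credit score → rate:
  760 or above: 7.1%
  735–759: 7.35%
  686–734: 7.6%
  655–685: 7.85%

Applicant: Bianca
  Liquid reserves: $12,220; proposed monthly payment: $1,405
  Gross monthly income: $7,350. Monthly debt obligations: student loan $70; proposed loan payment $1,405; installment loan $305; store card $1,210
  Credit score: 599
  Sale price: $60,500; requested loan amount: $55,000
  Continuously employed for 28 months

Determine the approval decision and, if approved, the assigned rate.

Credit score 599 < 655 (below minimum)
Employment 28 ≥ 6 months
Liquid reserves cover 12,220/1,405 = 8.7 months — ≥ 6 required
Total monthly debts = (70 + 1,405 + 305 + 1,210) = 2,990. Debt-to-income = 2,990/7,350 = 40.7% — meets 43% limit
Loan-to-value = 55,000/60,500 = 90.9% — pass (100% max)
Not all requirements met → denied.

Denied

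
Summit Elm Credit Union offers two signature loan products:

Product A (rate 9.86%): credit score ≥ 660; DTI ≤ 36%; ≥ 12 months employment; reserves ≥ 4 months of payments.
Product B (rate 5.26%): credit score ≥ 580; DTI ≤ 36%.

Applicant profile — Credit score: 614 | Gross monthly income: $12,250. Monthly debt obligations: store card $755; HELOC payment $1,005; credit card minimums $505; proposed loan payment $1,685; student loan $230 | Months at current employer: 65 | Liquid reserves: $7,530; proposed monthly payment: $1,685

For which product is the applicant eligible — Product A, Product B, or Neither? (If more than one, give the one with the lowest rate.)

Total debts = (755 + 1,005 + 505 + 1,685 + 230) = 4,180; DTI = 4,180/12,250 = 34.1%.
Reserves = 7,530/1,685 = 4.5 months.
Product A: score 614 < 660; DTI 34.1% ≤ 36%; employment 65 ≥ 12 mo; reserves 4.5 ≥ 4 mo → does not qualify.
Product B: score 614 ≥ 580; DTI 34.1% ≤ 36% → qualifies.

Product B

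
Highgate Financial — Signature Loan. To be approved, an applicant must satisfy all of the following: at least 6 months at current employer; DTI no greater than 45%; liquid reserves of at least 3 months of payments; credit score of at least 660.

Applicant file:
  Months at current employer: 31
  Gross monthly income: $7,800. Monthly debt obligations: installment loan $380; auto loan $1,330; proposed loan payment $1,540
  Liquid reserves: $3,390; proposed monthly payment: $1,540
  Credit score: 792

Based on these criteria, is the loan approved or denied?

Employment 31 ≥ 6 months
Total monthly debts = (380 + 1,330 + 1,540) = 3,250. DTI = 3,250/7,800 = 41.7% ≤ 45%
Reserves: 3,390 ÷ 1,540 = 2.2 months (below 3-month minimum)
Credit score 792 ≥ 660 (meets)
Fails on reserves.

Denied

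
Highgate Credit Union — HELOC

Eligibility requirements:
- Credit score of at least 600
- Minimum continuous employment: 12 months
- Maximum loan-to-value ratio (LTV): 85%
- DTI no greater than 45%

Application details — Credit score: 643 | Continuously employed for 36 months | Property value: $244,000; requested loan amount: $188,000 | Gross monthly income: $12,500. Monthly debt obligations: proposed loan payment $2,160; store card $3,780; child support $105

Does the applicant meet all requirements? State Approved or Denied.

Credit score 643 ≥ 600 (meets)
Employment 36 ≥ 12 months
LTV: 188,000 ÷ 244,000 = 77%, within 85% cap
Total monthly debts = (2,160 + 3,780 + 105) = 6,045. Debt-to-income = 6,045/12,500 = 48.4% — over 45% limit
Fails on DTI.

Denied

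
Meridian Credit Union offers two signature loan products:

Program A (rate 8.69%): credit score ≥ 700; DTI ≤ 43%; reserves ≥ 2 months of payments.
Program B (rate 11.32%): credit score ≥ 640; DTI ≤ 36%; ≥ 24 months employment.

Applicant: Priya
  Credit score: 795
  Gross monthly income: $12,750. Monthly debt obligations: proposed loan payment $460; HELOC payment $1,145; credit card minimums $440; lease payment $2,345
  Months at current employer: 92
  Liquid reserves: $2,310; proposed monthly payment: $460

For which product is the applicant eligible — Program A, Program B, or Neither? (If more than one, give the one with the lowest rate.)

Total debts = (460 + 1,145 + 440 + 2,345) = 4,390; DTI = 4,390/12,750 = 34.4%.
Reserves = 2,310/460 = 5.0 months.
Program A: score 795 ≥ 700; DTI 34.4% ≤ 43%; reserves 5.0 ≥ 2 mo → qualifies.
Program B: score 795 ≥ 640; DTI 34.4% ≤ 36%; employment 92 ≥ 24 mo → qualifies.
Qualifying: Program A, Program B. Lowest rate is 8.69% → Program A.

Program A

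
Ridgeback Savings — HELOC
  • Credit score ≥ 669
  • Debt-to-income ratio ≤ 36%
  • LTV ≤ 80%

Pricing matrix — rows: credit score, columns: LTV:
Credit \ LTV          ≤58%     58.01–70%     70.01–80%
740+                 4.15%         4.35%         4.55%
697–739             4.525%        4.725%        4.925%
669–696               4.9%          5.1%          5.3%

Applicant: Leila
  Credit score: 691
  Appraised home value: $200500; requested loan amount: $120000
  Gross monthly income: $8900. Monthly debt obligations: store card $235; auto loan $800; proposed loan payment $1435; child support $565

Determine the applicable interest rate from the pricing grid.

5.1%

Credit score 691 ≥ 669; Total monthly debts = (235 + 800 + 1,435 + 565) = 3,035. DTI: 3,035 ÷ 8,900 = 34.1%, within the 36% cap
LTV = 120,000/200,500 = 59.9% ≤ 80%
Score 691 is in the 669–696 band; LTV 59.9% is in the 58.01–70% band → 5.1%.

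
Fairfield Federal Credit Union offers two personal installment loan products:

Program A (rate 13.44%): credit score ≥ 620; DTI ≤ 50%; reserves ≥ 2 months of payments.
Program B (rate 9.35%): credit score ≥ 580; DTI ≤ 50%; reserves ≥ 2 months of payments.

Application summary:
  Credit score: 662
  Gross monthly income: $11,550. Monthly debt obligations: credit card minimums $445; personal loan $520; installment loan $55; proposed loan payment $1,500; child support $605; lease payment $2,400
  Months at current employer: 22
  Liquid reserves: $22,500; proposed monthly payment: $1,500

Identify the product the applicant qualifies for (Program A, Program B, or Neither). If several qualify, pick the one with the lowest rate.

Total debts = (445 + 520 + 55 + 1,500 + 605 + 2,400) = 5,525; DTI = 5,525/11,550 = 47.8%.
Reserves = 22,500/1,500 = 15.0 months.
Program A: score 662 ≥ 620; DTI 47.8% ≤ 50%; reserves 15.0 ≥ 2 mo → qualifies.
Program B: score 662 ≥ 580; DTI 47.8% ≤ 50%; reserves 15.0 ≥ 2 mo → qualifies.
Qualifying: Program A, Program B. Lowest rate is 9.35% → Program B.

Program B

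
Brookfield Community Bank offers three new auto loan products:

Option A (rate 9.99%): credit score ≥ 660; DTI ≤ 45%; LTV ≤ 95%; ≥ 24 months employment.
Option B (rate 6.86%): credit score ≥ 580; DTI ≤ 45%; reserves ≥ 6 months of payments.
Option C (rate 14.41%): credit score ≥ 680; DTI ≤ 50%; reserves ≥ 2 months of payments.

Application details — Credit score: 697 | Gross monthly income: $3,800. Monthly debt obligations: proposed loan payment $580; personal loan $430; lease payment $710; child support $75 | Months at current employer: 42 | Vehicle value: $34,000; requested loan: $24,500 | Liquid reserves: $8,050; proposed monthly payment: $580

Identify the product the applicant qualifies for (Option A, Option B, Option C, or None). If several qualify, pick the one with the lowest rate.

Total debts = (580 + 430 + 710 + 75) = 1,795; DTI = 1,795/3,800 = 47.2%.
LTV = 24,500/34,000 = 72.1%.
Reserves = 8,050/580 = 13.9 months.
Option A: score 697 ≥ 660; DTI 47.2% > 45%; LTV 72.1% ≤ 95%; employment 42 ≥ 24 mo → does not qualify.
Option B: score 697 ≥ 580; DTI 47.2% > 45%; reserves 13.9 ≥ 6 mo → does not qualify.
Option C: score 697 ≥ 680; DTI 47.2% ≤ 50%; reserves 13.9 ≥ 2 mo → qualifies.

Option C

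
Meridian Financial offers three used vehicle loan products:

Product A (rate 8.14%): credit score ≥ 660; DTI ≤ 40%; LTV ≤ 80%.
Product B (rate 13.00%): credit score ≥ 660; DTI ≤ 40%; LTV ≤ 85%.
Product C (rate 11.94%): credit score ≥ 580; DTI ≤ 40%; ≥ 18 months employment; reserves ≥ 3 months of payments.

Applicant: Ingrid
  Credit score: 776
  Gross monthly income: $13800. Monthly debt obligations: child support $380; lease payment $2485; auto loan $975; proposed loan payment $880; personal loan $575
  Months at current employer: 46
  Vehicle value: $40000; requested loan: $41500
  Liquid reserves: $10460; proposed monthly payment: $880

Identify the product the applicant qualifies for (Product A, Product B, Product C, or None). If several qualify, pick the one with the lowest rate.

Product C

Total debts = (380 + 2,485 + 975 + 880 + 575) = 5,295; DTI = 5,295/13,800 = 38.4%.
LTV = 41,500/40,000 = 103.8%.
Reserves = 10,460/880 = 11.9 months.
Product A: score 776 ≥ 660; DTI 38.4% ≤ 40%; LTV 103.8% > 80% → does not qualify.
Product B: score 776 ≥ 660; DTI 38.4% ≤ 40%; LTV 103.8% > 85% → does not qualify.
Product C: score 776 ≥ 580; DTI 38.4% ≤ 40%; employment 46 ≥ 18 mo; reserves 11.9 ≥ 3 mo → qualifies.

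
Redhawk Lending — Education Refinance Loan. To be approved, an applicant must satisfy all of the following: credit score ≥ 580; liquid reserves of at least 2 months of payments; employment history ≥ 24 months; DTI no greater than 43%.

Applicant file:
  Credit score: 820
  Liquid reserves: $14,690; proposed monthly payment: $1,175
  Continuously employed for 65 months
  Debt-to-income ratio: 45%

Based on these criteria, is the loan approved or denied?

Credit score 820 ≥ 580 (meets)
Liquid reserves cover 14,690/1,175 = 12.5 months — ≥ 2 required
Employment 65 ≥ 24 months
DTI 45% is over the 43% limit
Fails on DTI.

Denied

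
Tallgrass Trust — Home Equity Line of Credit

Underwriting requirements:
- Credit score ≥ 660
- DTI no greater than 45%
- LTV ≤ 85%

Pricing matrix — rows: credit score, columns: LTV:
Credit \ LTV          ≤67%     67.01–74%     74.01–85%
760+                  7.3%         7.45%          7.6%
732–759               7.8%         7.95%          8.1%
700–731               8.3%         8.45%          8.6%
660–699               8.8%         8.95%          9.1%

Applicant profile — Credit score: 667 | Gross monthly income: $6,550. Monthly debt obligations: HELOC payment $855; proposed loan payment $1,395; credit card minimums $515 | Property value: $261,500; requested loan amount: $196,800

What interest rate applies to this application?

9.1%

Credit score 667 ≥ 660; Total monthly debts = (855 + 1,395 + 515) = 2,765. Debt-to-income = 2,765/6,550 = 42.2% — meets 45% limit
Loan-to-value = 196,800/261,500 = 75.3% — pass (85% max)
Credit 667 → row 660–699; LTV 75.3% → column 74.01–85%. Grid cell → 9.1%.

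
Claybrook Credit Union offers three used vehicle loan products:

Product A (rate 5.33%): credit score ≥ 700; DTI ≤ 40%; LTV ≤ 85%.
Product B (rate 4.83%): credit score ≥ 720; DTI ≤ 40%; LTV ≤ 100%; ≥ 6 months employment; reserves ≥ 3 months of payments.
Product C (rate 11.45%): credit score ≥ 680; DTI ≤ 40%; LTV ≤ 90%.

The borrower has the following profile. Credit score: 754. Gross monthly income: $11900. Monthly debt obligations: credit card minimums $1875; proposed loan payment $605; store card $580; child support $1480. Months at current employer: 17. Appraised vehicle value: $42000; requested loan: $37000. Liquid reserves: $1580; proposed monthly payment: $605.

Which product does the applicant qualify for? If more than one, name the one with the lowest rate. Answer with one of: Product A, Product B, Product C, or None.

Total debts = (1,875 + 605 + 580 + 1,480) = 4,540; DTI = 4,540/11,900 = 38.2%.
LTV = 37,000/42,000 = 88.1%.
Reserves = 1,580/605 = 2.6 months.
Product A: score 754 ≥ 700; DTI 38.2% ≤ 40%; LTV 88.1% > 85% → does not qualify.
Product B: score 754 ≥ 720; DTI 38.2% ≤ 40%; LTV 88.1% ≤ 100%; employment 17 ≥ 6 mo; reserves 2.6 < 3 mo → does not qualify.
Product C: score 754 ≥ 680; DTI 38.2% ≤ 40%; LTV 88.1% ≤ 90% → qualifies.

Product C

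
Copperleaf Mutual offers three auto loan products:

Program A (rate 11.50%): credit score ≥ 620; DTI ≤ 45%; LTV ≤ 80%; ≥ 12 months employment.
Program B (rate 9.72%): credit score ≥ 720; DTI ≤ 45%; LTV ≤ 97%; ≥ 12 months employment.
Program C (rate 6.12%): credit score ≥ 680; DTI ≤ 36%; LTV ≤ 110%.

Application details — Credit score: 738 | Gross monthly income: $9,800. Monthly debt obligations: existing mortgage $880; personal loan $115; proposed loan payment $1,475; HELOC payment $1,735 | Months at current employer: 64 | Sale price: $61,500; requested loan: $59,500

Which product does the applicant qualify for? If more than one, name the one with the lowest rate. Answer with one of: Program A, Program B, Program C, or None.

Program B

Total debts = (880 + 115 + 1,475 + 1,735) = 4,205; DTI = 4,205/9,800 = 42.9%.
LTV = 59,500/61,500 = 96.7%.
Program A: score 738 ≥ 620; DTI 42.9% ≤ 45%; LTV 96.7% > 80%; employment 64 ≥ 12 mo → does not qualify.
Program B: score 738 ≥ 720; DTI 42.9% ≤ 45%; LTV 96.7% ≤ 97%; employment 64 ≥ 12 mo → qualifies.
Program C: score 738 ≥ 680; DTI 42.9% > 36%; LTV 96.7% ≤ 110% → does not qualify.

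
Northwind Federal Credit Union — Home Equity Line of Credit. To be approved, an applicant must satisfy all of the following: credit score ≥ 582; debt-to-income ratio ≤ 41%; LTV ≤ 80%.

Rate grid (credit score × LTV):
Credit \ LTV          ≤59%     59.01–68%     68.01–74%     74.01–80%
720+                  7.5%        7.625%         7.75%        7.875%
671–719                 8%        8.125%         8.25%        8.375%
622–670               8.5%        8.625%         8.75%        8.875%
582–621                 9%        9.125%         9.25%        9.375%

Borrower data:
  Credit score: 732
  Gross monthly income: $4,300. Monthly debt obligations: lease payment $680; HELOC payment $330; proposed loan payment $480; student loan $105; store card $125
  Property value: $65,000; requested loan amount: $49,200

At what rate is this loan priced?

Credit score 732 ≥ 582; Total monthly debts = (680 + 330 + 480 + 105 + 125) = 1,720. Debt-to-income = 1,720/4,300 = 40% — meets 41% limit
LTV = 49,200/65,000 = 75.7% ≤ 80%
Row: 732 falls in 720+. Column: 75.7% falls in 74.01–80%. Rate = 7.875%.

7.875%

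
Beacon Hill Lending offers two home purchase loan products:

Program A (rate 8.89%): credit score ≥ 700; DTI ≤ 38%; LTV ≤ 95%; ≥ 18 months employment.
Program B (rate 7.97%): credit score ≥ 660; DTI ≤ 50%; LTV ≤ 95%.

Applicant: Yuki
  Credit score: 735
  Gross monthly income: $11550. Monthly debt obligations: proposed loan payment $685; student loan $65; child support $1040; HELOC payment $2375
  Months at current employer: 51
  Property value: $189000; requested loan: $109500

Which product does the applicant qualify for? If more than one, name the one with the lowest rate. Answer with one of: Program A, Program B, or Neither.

Total debts = (685 + 65 + 1,040 + 2,375) = 4,165; DTI = 4,165/11,550 = 36.1%.
LTV = 109,500/189,000 = 57.9%.
Program A: score 735 ≥ 700; DTI 36.1% ≤ 38%; LTV 57.9% ≤ 95%; employment 51 ≥ 18 mo → qualifies.
Program B: score 735 ≥ 660; DTI 36.1% ≤ 50%; LTV 57.9% ≤ 95% → qualifies.
Qualifying: Program A, Program B. Lowest rate is 7.97% → Program B.

Program B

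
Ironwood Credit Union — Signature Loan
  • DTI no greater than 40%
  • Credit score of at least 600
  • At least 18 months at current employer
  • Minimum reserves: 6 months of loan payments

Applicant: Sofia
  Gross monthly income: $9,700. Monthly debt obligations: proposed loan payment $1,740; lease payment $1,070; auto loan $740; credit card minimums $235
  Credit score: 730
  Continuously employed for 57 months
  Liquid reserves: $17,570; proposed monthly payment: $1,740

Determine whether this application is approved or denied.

Total monthly debts = (1,740 + 1,070 + 740 + 235) = 3,785. Debt-to-income = 3,785/9,700 = 39% — meets 40% limit
Credit score 730 ≥ 600 (meets)
Employment 57 ≥ 18 months
Reserves: 17,570 ÷ 1,740 = 10.1 months (meets 6-month minimum)
All criteria satisfied.

Approved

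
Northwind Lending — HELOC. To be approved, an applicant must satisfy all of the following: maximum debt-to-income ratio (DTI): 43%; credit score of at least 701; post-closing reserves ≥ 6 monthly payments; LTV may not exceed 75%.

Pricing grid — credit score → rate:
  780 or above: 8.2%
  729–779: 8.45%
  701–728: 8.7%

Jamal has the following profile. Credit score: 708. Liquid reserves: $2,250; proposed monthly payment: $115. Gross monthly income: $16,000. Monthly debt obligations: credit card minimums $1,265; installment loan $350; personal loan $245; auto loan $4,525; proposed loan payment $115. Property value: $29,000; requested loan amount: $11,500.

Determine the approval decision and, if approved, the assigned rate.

Credit score 708 ≥ 701 (meets minimum)
Loan-to-value = 11,500/29,000 = 39.7% — pass (75% max)
Reserves = 2,250/115 = 19.6 months ≥ 6
Total monthly debts = (1,265 + 350 + 245 + 4,525 + 115) = 6,500. Debt-to-income = 6,500/16,000 = 40.6% — meets 43% limit
All requirements met. Score 708 falls in the 701–728 tier → 8.7%.

Approved at 8.7%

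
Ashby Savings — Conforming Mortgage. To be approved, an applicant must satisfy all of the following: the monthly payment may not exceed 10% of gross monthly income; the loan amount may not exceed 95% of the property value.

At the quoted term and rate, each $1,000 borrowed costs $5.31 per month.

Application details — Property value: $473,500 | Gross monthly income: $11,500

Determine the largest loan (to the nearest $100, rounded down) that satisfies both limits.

Payment cap: 10% × $11,500 = $1,150/month.
At $5.31 per $1,000, that supports 1,150/5.31 × 1,000 ≈ $216,572 → $216,500.
LTV cap: 95% × $473,500 = $449,825 → $449,800.
Binding constraint: payment-to-income.

$216,500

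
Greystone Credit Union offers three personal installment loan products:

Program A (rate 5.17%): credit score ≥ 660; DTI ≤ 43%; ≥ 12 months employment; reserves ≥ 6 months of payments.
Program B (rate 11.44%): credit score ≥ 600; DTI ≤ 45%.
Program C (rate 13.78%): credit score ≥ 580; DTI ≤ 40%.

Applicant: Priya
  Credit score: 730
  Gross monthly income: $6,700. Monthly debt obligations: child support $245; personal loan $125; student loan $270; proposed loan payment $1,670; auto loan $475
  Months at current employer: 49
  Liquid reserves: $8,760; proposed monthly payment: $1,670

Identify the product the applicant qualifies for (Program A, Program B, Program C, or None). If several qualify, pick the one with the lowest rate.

Total debts = (245 + 125 + 270 + 1,670 + 475) = 2,785; DTI = 2,785/6,700 = 41.6%.
Reserves = 8,760/1,670 = 5.2 months.
Program A: score 730 ≥ 660; DTI 41.6% ≤ 43%; employment 49 ≥ 12 mo; reserves 5.2 < 6 mo → does not qualify.
Program B: score 730 ≥ 600; DTI 41.6% ≤ 45% → qualifies.
Program C: score 730 ≥ 580; DTI 41.6% > 40% → does not qualify.

Program B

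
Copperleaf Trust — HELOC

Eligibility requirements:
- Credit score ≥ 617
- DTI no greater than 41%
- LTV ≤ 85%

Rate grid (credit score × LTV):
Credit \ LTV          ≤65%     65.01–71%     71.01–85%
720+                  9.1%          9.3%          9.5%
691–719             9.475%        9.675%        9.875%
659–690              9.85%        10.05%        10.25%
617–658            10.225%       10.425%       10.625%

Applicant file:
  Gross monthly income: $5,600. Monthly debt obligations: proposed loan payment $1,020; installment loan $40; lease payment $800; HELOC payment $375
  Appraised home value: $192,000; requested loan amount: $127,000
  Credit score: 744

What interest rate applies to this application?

Credit score 744 ≥ 617; Total monthly debts = (1,020 + 40 + 800 + 375) = 2,235. DTI = 2,235/5,600 = 39.9% ≤ 41%
LTV = 127,000/192,000 = 66.1% ≤ 85%
Score 744 is in the 720+ band; LTV 66.1% is in the 65.01–71% band → 9.3%.

9.3%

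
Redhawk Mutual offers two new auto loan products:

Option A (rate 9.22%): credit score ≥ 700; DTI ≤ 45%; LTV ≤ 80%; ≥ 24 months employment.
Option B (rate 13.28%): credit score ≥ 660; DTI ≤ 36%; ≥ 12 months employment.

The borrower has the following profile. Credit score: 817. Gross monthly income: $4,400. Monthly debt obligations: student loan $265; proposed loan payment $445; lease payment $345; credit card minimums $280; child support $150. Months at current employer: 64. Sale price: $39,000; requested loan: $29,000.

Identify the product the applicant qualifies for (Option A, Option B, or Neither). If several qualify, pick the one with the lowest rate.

Option A

Total debts = (265 + 445 + 345 + 280 + 150) = 1,485; DTI = 1,485/4,400 = 33.8%.
LTV = 29,000/39,000 = 74.4%.
Option A: score 817 ≥ 700; DTI 33.8% ≤ 45%; LTV 74.4% ≤ 80%; employment 64 ≥ 24 mo → qualifies.
Option B: score 817 ≥ 660; DTI 33.8% ≤ 36%; employment 64 ≥ 12 mo → qualifies.
Qualifying: Option A, Option B. Lowest rate is 9.22% → Option A.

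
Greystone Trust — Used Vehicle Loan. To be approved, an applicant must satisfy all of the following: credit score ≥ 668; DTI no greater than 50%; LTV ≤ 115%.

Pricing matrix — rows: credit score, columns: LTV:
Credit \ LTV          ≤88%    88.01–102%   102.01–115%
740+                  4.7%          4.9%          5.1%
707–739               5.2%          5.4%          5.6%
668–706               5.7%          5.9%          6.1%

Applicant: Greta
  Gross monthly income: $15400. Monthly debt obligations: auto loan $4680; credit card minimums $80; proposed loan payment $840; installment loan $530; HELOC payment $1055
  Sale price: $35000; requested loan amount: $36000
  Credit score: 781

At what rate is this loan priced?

Credit score 781 ≥ 668; Total monthly debts = (4,680 + 80 + 840 + 530 + 1,055) = 7,185. DTI = 7,185/15,400 = 46.7% ≤ 50%
LTV: 36,000 ÷ 35,000 = 102.9%, within 115% cap
Credit 781 → row 740+; LTV 102.9% → column 102.01–115%. Grid cell → 5.1%.

5.1%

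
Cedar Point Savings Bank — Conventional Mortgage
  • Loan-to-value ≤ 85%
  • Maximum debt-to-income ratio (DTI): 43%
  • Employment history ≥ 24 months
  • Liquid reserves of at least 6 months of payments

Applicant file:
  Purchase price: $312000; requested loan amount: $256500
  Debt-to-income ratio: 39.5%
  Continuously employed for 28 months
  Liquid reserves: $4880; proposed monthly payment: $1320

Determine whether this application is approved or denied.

LTV = 256,500/312,000 = 82.2% ≤ 85%
Debt-to-income 39.5% vs 43% cap — pass
Employment 28 ≥ 24 months
Reserves = 4,880/1,320 = 3.7 months < 6
Fails on reserves.

Denied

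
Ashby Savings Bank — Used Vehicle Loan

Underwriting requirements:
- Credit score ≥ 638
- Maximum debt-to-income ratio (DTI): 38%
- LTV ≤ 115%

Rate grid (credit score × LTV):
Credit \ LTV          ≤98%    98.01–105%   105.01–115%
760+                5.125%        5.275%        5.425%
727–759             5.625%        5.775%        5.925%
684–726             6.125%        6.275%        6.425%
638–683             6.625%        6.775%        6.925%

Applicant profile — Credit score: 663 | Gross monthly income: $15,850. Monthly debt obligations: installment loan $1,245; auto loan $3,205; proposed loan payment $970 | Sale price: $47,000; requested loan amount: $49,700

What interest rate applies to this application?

6.925%

Credit score 663 ≥ 638; Total monthly debts = (1,245 + 3,205 + 970) = 5,420. Debt-to-income = 5,420/15,850 = 34.2% — meets 38% limit
Loan-to-value = 49,700/47,000 = 105.7% — pass (115% max)
Score 663 is in the 638–683 band; LTV 105.7% is in the 105.01–115% band → 6.925%.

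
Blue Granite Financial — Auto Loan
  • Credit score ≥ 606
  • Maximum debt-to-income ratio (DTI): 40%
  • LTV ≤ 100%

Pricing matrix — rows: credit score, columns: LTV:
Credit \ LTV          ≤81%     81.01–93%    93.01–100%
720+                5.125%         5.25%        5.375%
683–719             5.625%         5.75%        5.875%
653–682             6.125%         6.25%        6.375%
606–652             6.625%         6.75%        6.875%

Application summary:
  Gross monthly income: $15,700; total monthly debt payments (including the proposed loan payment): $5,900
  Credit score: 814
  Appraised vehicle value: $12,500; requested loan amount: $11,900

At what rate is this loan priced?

Credit score 814 ≥ 606; DTI = 5,900/15,700 = 37.6% ≤ 40%
Loan-to-value = 11,900/12,500 = 95.2% — pass (100% max)
Score 814 is in the 720+ band; LTV 95.2% is in the 93.01–100% band → 5.375%.

5.375%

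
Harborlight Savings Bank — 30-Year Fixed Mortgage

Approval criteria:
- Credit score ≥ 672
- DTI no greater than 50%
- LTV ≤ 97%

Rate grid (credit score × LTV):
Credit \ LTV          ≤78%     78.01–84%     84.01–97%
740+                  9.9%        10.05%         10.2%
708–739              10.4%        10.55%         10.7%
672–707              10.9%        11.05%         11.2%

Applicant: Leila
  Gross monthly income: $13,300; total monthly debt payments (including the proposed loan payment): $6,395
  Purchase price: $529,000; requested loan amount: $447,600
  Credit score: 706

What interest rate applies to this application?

Credit score 706 ≥ 672; Debt-to-income = 6,395/13,300 = 48.1% — meets 50% limit
LTV: 447,600 ÷ 529,000 = 84.6%, within 97% cap
Row: 706 falls in 672–707. Column: 84.6% falls in 84.01–97%. Rate = 11.2%.

11.2%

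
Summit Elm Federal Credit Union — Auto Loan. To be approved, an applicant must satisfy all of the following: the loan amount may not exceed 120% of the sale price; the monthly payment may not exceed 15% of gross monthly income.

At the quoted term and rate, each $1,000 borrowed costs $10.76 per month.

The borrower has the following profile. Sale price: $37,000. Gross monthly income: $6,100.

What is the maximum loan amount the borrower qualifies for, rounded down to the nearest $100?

$44,400

Payment cap: 15% × $6,100 = $915/month.
At $10.76 per $1,000, that supports 915/10.76 × 1,000 ≈ $85,037 → $85,000.
LTV cap: 120% × $37,000 = $44,400 → $44,400.
Binding constraint: loan-to-value.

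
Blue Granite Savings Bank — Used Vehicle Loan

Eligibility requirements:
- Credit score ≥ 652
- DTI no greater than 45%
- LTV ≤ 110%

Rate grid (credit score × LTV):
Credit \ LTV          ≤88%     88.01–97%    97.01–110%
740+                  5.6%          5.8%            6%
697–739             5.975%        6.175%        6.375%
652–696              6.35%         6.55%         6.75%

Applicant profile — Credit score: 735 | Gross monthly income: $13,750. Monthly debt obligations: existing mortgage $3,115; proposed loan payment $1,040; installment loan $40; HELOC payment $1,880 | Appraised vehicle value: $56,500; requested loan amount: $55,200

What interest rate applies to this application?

6.375%

Credit score 735 ≥ 652; Total monthly debts = (3,115 + 1,040 + 40 + 1,880) = 6,075. DTI: 6,075 ÷ 13,750 = 44.2%, within the 45% cap
Loan-to-value = 55,200/56,500 = 97.7% — pass (110% max)
Credit 735 → row 697–739; LTV 97.7% → column 97.01–110%. Grid cell → 6.375%.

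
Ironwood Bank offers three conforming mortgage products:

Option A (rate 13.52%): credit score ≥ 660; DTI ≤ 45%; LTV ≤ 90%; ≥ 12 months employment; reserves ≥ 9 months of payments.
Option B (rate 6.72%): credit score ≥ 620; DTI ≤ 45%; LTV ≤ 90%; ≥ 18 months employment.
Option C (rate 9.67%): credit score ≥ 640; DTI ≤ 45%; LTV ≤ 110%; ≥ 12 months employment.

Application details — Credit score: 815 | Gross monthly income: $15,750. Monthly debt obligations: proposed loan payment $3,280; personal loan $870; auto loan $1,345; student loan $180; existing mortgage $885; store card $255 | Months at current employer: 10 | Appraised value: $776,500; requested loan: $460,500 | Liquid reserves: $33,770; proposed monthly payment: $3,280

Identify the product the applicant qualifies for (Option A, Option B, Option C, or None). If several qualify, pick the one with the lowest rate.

Total debts = (3,280 + 870 + 1,345 + 180 + 885 + 255) = 6,815; DTI = 6,815/15,750 = 43.3%.
LTV = 460,500/776,500 = 59.3%.
Reserves = 33,770/3,280 = 10.3 months.
Option A: score 815 ≥ 660; DTI 43.3% ≤ 45%; LTV 59.3% ≤ 90%; employment 10 < 12 mo; reserves 10.3 ≥ 9 mo → does not qualify.
Option B: score 815 ≥ 620; DTI 43.3% ≤ 45%; LTV 59.3% ≤ 90%; employment 10 < 18 mo → does not qualify.
Option C: score 815 ≥ 640; DTI 43.3% ≤ 45%; LTV 59.3% ≤ 110%; employment 10 < 12 mo → does not qualify.

None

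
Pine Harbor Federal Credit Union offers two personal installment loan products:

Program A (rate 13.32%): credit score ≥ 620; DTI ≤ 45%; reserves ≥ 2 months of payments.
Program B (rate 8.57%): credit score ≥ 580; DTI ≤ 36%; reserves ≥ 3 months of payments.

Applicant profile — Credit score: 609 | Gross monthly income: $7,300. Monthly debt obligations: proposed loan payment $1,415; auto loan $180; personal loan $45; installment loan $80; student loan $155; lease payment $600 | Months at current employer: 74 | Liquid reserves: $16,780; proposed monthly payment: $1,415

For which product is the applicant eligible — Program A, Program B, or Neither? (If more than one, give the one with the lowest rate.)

Total debts = (1,415 + 180 + 45 + 80 + 155 + 600) = 2,475; DTI = 2,475/7,300 = 33.9%.
Reserves = 16,780/1,415 = 11.9 months.
Program A: score 609 < 620; DTI 33.9% ≤ 45%; reserves 11.9 ≥ 2 mo → does not qualify.
Program B: score 609 ≥ 580; DTI 33.9% ≤ 36%; reserves 11.9 ≥ 3 mo → qualifies.

Program B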